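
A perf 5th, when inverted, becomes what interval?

Interval numbers invert to sum to nine: 5 + 4 = 9, so a fifth inverts to a fourth.
Quality inverts too: perfect stays perfect. That makes the inversion a perfect fourth.

perfect 4th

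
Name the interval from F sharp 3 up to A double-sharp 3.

F to A spans three letter names (F-G-A): a third.
A major third would be 4 semitones; F#3 to A##3 is 5, one semitone wider, so the interval is augmented.

augmented 3rd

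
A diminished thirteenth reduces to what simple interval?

Take out an octave (7 from the number): 13 − 7 = 6.
Quality carries through unchanged, so the simple form is a diminished sixth.

diminished 6th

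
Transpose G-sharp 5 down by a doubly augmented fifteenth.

A fifteenth keeps the letter name G, two octaves down from G.
A doubly augmented fifteenth is 26 semitones; 26 semitones down from G#5 gives Gb3.

G-flat 3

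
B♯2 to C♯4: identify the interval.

minor ninth

B to C spans two letter names (B-C), plus an octave: a ninth.
B#2 to C#4 is 13 semitones, a half step short of the major ninth (14), so this is minor.
(Equivalently, a compound minor second: a minor second plus an octave.)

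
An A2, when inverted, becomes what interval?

Inverted interval numbers add to nine, so a second pairs with a seventh (2 + 7 = 9).
The quality also flips — augmented becomes diminished — giving a diminished seventh.

d7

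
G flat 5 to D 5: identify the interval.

Descending from Gb5 to D5 is the same interval as ascending D5 to Gb5.
D to G spans four letter names (D-E-F-G), so the interval is some kind of fourth.
D5 to Gb5 spans 4 semitones — one semitone narrower than the perfect fourth (5) — giving a diminished fourth.

diminished fourth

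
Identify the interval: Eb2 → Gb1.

Descending from Eb2 to Gb1 is the same interval as ascending Gb1 to Eb2.
G to E spans six letter names (G-A-B-C-D-E): a sixth.
Gb1 to Eb2 is 9 semitones, matching the major sixth exactly, so the quality is major.

major sixth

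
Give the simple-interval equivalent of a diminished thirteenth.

Take out an octave (7 from the number): 13 − 7 = 6.
So a diminished thirteenth is an octave plus a diminished sixth. The quality is unchanged.

diminished 6th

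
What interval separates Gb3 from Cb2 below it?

perfect twelfth

Descending from Gb3 to Cb2 is the same interval as ascending Cb2 to Gb3.
C to G spans five letter names (C-D-E-F-G), plus an octave — that makes it a twelfth of some quality.
The perfect twelfth spans 19 semitones, and Cb2 to Gb3 is exactly 19 semitones — so this is a perfect twelfth.
(Equivalently, a compound perfect fifth: a perfect fifth plus an octave.)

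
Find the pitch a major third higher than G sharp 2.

Counting three letter names up from G lands on B.
Moving 4 semitones up from G#2 (the size of a major third) reaches B#2.

B sharp 2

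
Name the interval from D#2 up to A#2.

perfect fifth

D to A spans five letter names (D-E-F-G-A): a fifth.
The perfect fifth spans 7 semitones, and D#2 to A#2 is exactly 7 semitones — so this is a perfect fifth.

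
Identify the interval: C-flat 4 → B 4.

C to B spans seven letter names (C-D-E-F-G-A-B), so the interval is some kind of seventh.
Cb4 to B4 spans 12 semitones — one semitone wider than the major seventh (11) — giving an augmented seventh.

augmented seventh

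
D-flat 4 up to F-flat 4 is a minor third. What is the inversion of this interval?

The rule of nine gives the new number: 9 − 3 = 6, so a third becomes a sixth.
The quality also flips — minor becomes major — giving a major sixth.

M6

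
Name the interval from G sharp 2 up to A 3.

G to A spans two letter names (G-A), plus an octave — that makes it a ninth of some quality.
G#2 to A3 is 13 semitones, a half step short of the major ninth (14), so this is minor.
(Equivalently, a compound minor second: a minor second plus an octave.)

minor ninth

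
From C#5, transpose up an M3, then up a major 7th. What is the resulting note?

C#5 up a major third → E#5 (4 semitones).
Up a major seventh from E#5: D##6 (11 semitones up).

D##6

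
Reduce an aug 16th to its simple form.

Subtracting seven from the interval number removes an octave: 16 − 14 = 2.
That makes an augmented sixteenth a compound augmented second — 2 octaves plus an augmented second.

augmented second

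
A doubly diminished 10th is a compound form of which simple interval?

dd3

Subtracting seven from the interval number removes an octave: 10 − 7 = 3.
Quality carries through unchanged, so the simple form is a doubly diminished third.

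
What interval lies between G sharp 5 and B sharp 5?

G to B spans three letter names (G-A-B), so the interval is some kind of third.
The major third spans 4 semitones, and G#5 to B#5 is exactly 4 semitones — so this is a major third.

major third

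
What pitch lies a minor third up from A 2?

C 3

Three letter names up from A: C.
A minor third spans 3 semitones, so from A2 the target pitch is C3.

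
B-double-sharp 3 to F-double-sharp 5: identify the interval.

diminished twelfth

B to F spans five letter names (B-C-D-E-F), plus an octave — that makes it a twelfth of some quality.
B##3 to F##5 spans 18 semitones — one semitone narrower than the perfect twelfth (19) — giving a diminished twelfth.
(Equivalently, a compound diminished fifth: a diminished fifth plus an octave.)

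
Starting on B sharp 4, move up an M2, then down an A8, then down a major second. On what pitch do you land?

A major second up from B#4 is C##5.
Down an augmented octave from C##5: C#4 (13 semitones down).
C#4 down a major second → B3 (2 semitones).

B 3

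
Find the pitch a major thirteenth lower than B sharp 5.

Counting six letter names plus an octave down from B lands on D.
A major thirteenth is 21 semitones; 21 semitones down from B#5 gives D#4.

D sharp 4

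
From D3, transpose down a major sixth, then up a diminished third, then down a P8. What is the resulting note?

D3 down a major sixth → F2 (9 semitones).
A diminished third up from F2 is Abb2.
Down a perfect octave from Abb2: Abb1 (12 semitones down).

Abb1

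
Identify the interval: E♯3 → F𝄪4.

major ninth

E to F spans two letter names (E-F), plus an octave: a ninth.
The major ninth spans 14 semitones, and E#3 to F##4 is exactly 14 semitones — so this is a major ninth.
(Equivalently, a compound major second: a major second plus an octave.)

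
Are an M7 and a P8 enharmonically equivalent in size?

No

11 semitones (major seventh) vs 12 semitones (perfect octave): not equal.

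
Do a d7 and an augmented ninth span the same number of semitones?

No

A diminished seventh spans 9 semitones; an augmented ninth spans 15 semitones. They differ by 6.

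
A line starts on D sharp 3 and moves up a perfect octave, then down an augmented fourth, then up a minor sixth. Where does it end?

Up a perfect octave from D#3: D#4 (12 semitones up).
D#4 down an augmented fourth → A3 (6 semitones).
A3 up a minor sixth → F4 (8 semitones).

F 4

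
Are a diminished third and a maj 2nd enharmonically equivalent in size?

A diminished third = 2 semitones = a major second; enharmonically equal.

Yes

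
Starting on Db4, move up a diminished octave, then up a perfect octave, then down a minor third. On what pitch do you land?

Up a diminished octave from Db4: Dbb5 (11 semitones up).
Dbb5 up a perfect octave → Dbb6 (12 semitones).
Down a minor third from Dbb6: Bbb5 (3 semitones down).

Bbb5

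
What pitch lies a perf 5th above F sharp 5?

C sharp 6

Five letter names up from F: C.
Moving 7 semitones up from F#5 (the size of a perfect fifth) reaches C#6.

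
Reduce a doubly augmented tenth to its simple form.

doubly augmented third

Take out an octave (7 from the number): 10 − 7 = 3.
Quality carries through unchanged, so the simple form is a doubly augmented third.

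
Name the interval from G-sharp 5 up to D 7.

G to D spans five letter names (G-A-B-C-D), plus an octave — that makes it a twelfth of some quality.
G#5 to D7 spans 18 semitones — one semitone narrower than the perfect twelfth (19) — giving a diminished twelfth.
(Equivalently, a compound diminished fifth: a diminished fifth plus an octave.)

d12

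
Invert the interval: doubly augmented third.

The rule of nine gives the new number: 9 − 3 = 6, so a third becomes a sixth.
The quality also flips — doubly augmented becomes doubly diminished — giving a doubly diminished sixth.

dd6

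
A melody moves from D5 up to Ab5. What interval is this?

diminished fifth

D to A spans five letter names (D-E-F-G-A) — that makes it a fifth of some quality.
D5 to Ab5 spans 6 semitones — one semitone narrower than the perfect fifth (7) — giving a diminished fifth.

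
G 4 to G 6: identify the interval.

perfect fifteenth

G to G is the same letter name, plus 2 octaves: a fifteenth.
G4 to G6 is 24 semitones, matching the perfect fifteenth exactly, so the quality is perfect.
(Equivalently, a compound perfect octave: a perfect octave plus an octave.)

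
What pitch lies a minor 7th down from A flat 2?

The seventh takes the letter from A down to B.
A minor seventh spans 10 semitones, so from Ab2 the target pitch is Bb1.

B flat 1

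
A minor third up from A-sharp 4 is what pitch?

C-sharp 5

The third takes the letter from A up to C.
Moving 3 semitones up from A#4 (the size of a minor third) reaches C#5.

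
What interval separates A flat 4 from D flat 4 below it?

Descending from Ab4 to Db4 is the same interval as ascending Db4 to Ab4.
D to A spans five letter names (D-E-F-G-A) — that makes it a fifth of some quality.
Db4 to Ab4 is 7 semitones, matching the perfect fifth exactly, so the quality is perfect.

perfect 5th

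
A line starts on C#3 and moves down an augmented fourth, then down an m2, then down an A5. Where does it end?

C#3 down an augmented fourth → G2 (6 semitones).
G2 down a minor second → F#2 (1 semitone).
Down an augmented fifth from F#2: Bb1 (8 semitones down).

Bb1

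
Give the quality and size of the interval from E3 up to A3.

E to A spans four letter names (E-F-G-A), so the interval is some kind of fourth.
The perfect fourth spans 5 semitones, and E3 to A3 is exactly 5 semitones — so this is a perfect fourth.

perfect fourth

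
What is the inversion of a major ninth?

minor seventh

First reduce the compound major ninth to its simple form, a major second.
Interval numbers invert to sum to nine: 2 + 7 = 9, so a second inverts to a seventh.
Quality inverts too: major becomes minor. That makes the inversion a minor seventh.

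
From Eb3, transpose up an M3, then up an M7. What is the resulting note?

Eb3 up a major third → G3 (4 semitones).
G3 up a major seventh → F#4 (11 semitones).

F#4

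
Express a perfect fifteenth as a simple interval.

Take out an octave (7 from the number): 15 − 7 = 8.
Quality carries through unchanged, so the simple form is a perfect octave.

perfect octave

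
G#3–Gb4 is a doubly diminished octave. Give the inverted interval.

AA1

Inverted interval numbers add to nine, so an octave pairs with a unison (8 + 1 = 9).
And doubly diminished becomes doubly augmented under inversion, so we get a doubly augmented unison.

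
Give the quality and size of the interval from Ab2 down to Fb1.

M10

Descending from Ab2 to Fb1 is the same interval as ascending Fb1 to Ab2.
F to A spans three letter names (F-G-A), plus an octave — that makes it a tenth of some quality.
Fb1 to Ab2 is 16 semitones, matching the major tenth exactly, so the quality is major.
(Equivalently, a compound major third: a major third plus an octave.)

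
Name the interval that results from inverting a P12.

perfect fourth

First reduce the compound perfect twelfth to its simple form, a perfect fifth.
The rule of nine gives the new number: 9 − 5 = 4, so a fifth becomes a fourth.
And perfect stays perfect under inversion, so we get a perfect fourth.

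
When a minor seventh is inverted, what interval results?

major second

Interval numbers invert to sum to nine: 7 + 2 = 9, so a seventh inverts to a second.
And minor becomes major under inversion, so we get a major second.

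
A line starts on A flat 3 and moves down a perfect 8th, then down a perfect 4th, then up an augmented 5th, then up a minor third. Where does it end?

Ab3 down a perfect octave → Ab2 (12 semitones).
Down a perfect fourth from Ab2: Eb2 (5 semitones down).
Eb2 up an augmented fifth → B2 (8 semitones).
A minor third up from B2 is D3.

D 3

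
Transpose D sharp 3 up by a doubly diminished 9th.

E double-flat 4

Counting two letter names plus an octave up from D lands on E.
A doubly diminished ninth is 11 semitones; 11 semitones up from D#3 gives Ebb4.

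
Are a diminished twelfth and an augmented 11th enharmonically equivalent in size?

Yes

A diminished twelfth spans 18 semitones, and an augmented eleventh also spans 18 semitones — they're enharmonic.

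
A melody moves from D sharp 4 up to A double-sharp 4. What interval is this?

D to A spans five letter names (D-E-F-G-A), so the interval is some kind of fifth.
D#4 to A##4 spans 8 semitones — one semitone wider than the perfect fifth (7) — giving an augmented fifth.

augmented fifth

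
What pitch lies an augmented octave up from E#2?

For an octave the letter name doesn't change: still E, an octave up.
Moving 13 semitones up from E#2 (the size of an augmented octave) reaches E##3.

E##3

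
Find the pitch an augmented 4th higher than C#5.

F##5

The fourth takes the letter from C up to F.
An augmented fourth spans 6 semitones, so from C#5 the target pitch is F##5.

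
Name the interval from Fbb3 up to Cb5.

F to C spans five letter names (F-G-A-B-C), plus an octave: a twelfth.
Fbb3 to Cb5 spans 20 semitones — one semitone wider than the perfect twelfth (19) — giving an augmented twelfth.
(Equivalently, a compound augmented fifth: an augmented fifth plus an octave.)

augmented twelfth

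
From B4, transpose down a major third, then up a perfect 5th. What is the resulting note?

D5

B4 down a major third → G4 (4 semitones).
G4 up a perfect fifth → D5 (7 semitones).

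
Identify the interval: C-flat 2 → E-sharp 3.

doubly augmented tenth

C to E spans three letter names (C-D-E), plus an octave: a tenth.
The major tenth is 16 semitones; here we have 18, two semitones wider: doubly augmented.
(Equivalently, a compound doubly augmented third: a doubly augmented third plus an octave.)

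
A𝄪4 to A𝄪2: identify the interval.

Descending from A##4 to A##2 is the same interval as ascending A##2 to A##4.
A to A is the same letter name, plus 2 octaves: a fifteenth.
The perfect fifteenth spans 24 semitones, and A##2 to A##4 is exactly 24 semitones — so this is a perfect fifteenth.
(Equivalently, a compound perfect octave: a perfect octave plus an octave.)

perfect fifteenth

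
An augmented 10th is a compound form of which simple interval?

augmented third

Take out an octave (7 from the number): 10 − 7 = 3.
That makes an augmented tenth a compound augmented third — an octave plus an augmented third.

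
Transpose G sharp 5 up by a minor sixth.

E 6

Counting six letter names up from G lands on E.
A minor sixth spans 8 semitones, so from G#5 the target pitch is E6.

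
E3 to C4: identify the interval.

minor sixth

E to C spans six letter names (E-F-G-A-B-C): a sixth.
At 8 semitones, E3→C4 falls one short of a major sixth: minor.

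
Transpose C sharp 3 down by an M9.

B 1

The ninth's letter: C down two letter names plus an octave → B.
A major ninth is 14 semitones; 14 semitones down from C#3 gives B1.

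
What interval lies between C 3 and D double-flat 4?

d9

C to D spans two letter names (C-D), plus an octave — that makes it a ninth of some quality.
The major ninth is 14 semitones; here we have 12, two semitones narrower: diminished.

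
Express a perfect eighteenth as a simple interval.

P4

Take out 2 octaves (14 from the number): 18 − 14 = 4.
Quality carries through unchanged, so the simple form is a perfect fourth.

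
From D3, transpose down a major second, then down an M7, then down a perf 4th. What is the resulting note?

Ab1

Down a major second from D3: C3 (2 semitones down).
C3 down a major seventh → Db2 (11 semitones).
Down a perfect fourth from Db2: Ab1 (5 semitones down).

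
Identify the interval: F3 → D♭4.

minor sixth

F to D spans six letter names (F-G-A-B-C-D) — that makes it a sixth of some quality.
At 8 semitones, F3→Db4 falls one short of a major sixth: minor.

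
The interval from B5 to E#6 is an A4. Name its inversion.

d5

Interval numbers invert to sum to nine: 4 + 5 = 9, so a fourth inverts to a fifth.
The quality also flips — augmented becomes diminished — giving a diminished fifth.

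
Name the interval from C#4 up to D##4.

augmented second

C to D spans two letter names (C-D), so the interval is some kind of second.
The major second is 2 semitones; here we have 3, one semitone wider: augmented.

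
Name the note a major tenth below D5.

Bb3

The tenth's letter: D down three letter names plus an octave → B.
Moving 16 semitones down from D5 (the size of a major tenth) reaches Bb3.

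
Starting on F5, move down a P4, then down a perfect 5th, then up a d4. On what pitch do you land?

Bbb4

F5 down a perfect fourth → C5 (5 semitones).
C5 down a perfect fifth → F4 (7 semitones).
Up a diminished fourth from F4: Bbb4 (4 semitones up).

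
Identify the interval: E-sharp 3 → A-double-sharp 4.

E to A spans four letter names (E-F-G-A), plus an octave — that makes it an eleventh of some quality.
A perfect eleventh would be 17 semitones; E#3 to A##4 is 18, one semitone wider, so the interval is augmented.
(Equivalently, a compound augmented fourth: an augmented fourth plus an octave.)

augmented eleventh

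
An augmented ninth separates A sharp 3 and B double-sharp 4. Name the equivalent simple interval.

A2

Subtracting seven from the interval number removes an octave: 9 − 7 = 2.
So an augmented ninth is an octave plus an augmented second. The quality is unchanged.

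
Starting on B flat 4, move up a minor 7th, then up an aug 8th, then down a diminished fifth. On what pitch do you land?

D sharp 6

Bb4 up a minor seventh → Ab5 (10 semitones).
Up an augmented octave from Ab5: A6 (13 semitones up).
A6 down a diminished fifth → D#6 (6 semitones).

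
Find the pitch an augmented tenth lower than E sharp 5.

C 4

Counting three letter names plus an octave down from E lands on C.
An augmented tenth spans 17 semitones, so from E#5 the target pitch is C4.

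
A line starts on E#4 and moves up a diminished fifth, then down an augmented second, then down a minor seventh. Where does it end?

E#4 up a diminished fifth → B4 (6 semitones).
An augmented second down from B4 is Ab4.
Ab4 down a minor seventh → Bb3 (10 semitones).

Bb3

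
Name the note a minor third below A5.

Three letter names down from A: F.
A minor third spans 3 semitones, so from A5 the target pitch is F#5.

F#5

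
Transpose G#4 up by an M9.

The ninth's letter: G up two letter names plus an octave → A.
A major ninth is 14 semitones; 14 semitones up from G#4 gives A#5.

A#5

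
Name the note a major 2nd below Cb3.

Bbb2

Counting two letter names down from C lands on B.
A major second spans 2 semitones, so from Cb3 the target pitch is Bbb2.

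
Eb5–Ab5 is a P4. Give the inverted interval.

The rule of nine gives the new number: 9 − 4 = 5, so a fourth becomes a fifth.
And perfect stays perfect under inversion, so we get a perfect fifth.

perfect fifth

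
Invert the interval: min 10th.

major sixth

First reduce the compound minor tenth to its simple form, a minor third.
Inverted interval numbers add to nine, so a third pairs with a sixth (3 + 6 = 9).
Quality inverts too: minor becomes major. That makes the inversion a major sixth.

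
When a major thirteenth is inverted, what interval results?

minor third

First reduce the compound major thirteenth to its simple form, a major sixth.
Interval numbers invert to sum to nine: 6 + 3 = 9, so a sixth inverts to a third.
Quality inverts too: major becomes minor. That makes the inversion a minor third.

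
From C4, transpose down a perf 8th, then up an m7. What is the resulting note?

C4 down a perfect octave → C3 (12 semitones).
A minor seventh up from C3 is Bb3.

Bb3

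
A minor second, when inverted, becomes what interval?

Inverted interval numbers add to nine, so a second pairs with a seventh (2 + 7 = 9).
Quality inverts too: minor becomes major. That makes the inversion a major seventh.

M7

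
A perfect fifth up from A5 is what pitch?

E6

Counting five letter names up from A lands on E.
A perfect fifth spans 7 semitones, so from A5 the target pitch is E6.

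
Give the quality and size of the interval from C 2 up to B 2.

C to B spans seven letter names (C-D-E-F-G-A-B): a seventh.
Counting semitones, C2→B2 is 11, which is the major seventh.

major seventh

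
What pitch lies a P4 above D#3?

G#3

The fourth takes the letter from D up to G.
A perfect fourth spans 5 semitones, so from D#3 the target pitch is G#3.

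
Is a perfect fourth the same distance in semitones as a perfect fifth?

No

A perfect fourth spans 5 semitones; a perfect fifth spans 7 semitones. They differ by 2.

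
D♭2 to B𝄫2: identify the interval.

D to B spans six letter names (D-E-F-G-A-B), so the interval is some kind of sixth.
A major sixth would be 9 semitones, but Db2 to Bbb2 is 8 — one semitone narrower, making it a minor sixth.

minor sixth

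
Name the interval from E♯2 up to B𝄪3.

E to B spans five letter names (E-F-G-A-B), plus an octave — that makes it a twelfth of some quality.
E#2 to B##3 spans 20 semitones — one semitone wider than the perfect twelfth (19) — giving an augmented twelfth.
(Equivalently, a compound augmented fifth: an augmented fifth plus an octave.)

A12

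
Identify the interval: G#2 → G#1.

perfect octave

Descending from G#2 to G#1 is the same interval as ascending G#1 to G#2.
G to G is the same letter name, plus an octave — that makes it an octave of some quality.
G#1 to G#2 is 12 semitones, matching the perfect octave exactly, so the quality is perfect.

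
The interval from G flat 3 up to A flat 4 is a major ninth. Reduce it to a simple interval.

Each octave removed subtracts seven from the number: 9 − 7 = 2.
That makes a major ninth a compound major second — an octave plus a major second.

M2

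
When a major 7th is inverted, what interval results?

Inverted interval numbers add to nine, so a seventh pairs with a second (7 + 2 = 9).
Quality inverts too: major becomes minor. That makes the inversion a minor second.

minor second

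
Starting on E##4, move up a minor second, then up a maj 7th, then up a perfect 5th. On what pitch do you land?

Up a minor second from E##4: F##4 (1 semitone up).
A major seventh up from F##4 is E##5.
E##5 up a perfect fifth → B##5 (7 semitones).

B##5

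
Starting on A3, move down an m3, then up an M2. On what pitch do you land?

A minor third down from A3 is F#3.
Up a major second from F#3: G#3 (2 semitones up).

G#3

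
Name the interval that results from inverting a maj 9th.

First reduce the compound major ninth to its simple form, a major second.
Inverted interval numbers add to nine, so a second pairs with a seventh (2 + 7 = 9).
Quality inverts too: major becomes minor. That makes the inversion a minor seventh.

minor seventh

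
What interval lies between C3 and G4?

C to G spans five letter names (C-D-E-F-G), plus an octave: a twelfth.
The perfect twelfth spans 19 semitones, and C3 to G4 is exactly 19 semitones — so this is a perfect twelfth.
(Equivalently, a compound perfect fifth: a perfect fifth plus an octave.)

perfect 12th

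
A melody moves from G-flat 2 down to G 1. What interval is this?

Descending from Gb2 to G1 is the same interval as ascending G1 to Gb2.
G to G is the same letter name, plus an octave, so the interval is some kind of octave.
G1 to Gb2 spans 11 semitones — one semitone narrower than the perfect octave (12) — giving a diminished octave.

diminished 8th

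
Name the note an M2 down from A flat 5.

The second takes the letter from A down to G.
A major second is 2 semitones; 2 semitones down from Ab5 gives Gb5.

G flat 5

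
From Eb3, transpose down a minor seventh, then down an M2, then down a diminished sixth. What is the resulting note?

Down a minor seventh from Eb3: F2 (10 semitones down).
A major second down from F2 is Eb2.
A diminished sixth down from Eb2 is G#1.

G#1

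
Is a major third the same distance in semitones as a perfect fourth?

No

4 semitones (major third) vs 5 semitones (perfect fourth): not equal.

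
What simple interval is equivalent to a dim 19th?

diminished 5th

Each octave removed subtracts seven from the number: 19 − 14 = 5.
Quality carries through unchanged, so the simple form is a diminished fifth.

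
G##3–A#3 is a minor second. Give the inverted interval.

M7

Interval numbers invert to sum to nine: 2 + 7 = 9, so a second inverts to a seventh.
Quality inverts too: minor becomes major. That makes the inversion a major seventh.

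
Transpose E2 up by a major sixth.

C#3

Counting six letter names up from E lands on C.
Moving 9 semitones up from E2 (the size of a major sixth) reaches C#3.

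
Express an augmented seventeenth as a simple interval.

augmented 3rd

Each octave removed subtracts seven from the number: 17 − 14 = 3.
So an augmented seventeenth is 2 octaves plus an augmented third. The quality is unchanged.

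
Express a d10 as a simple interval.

diminished 3rd

Each octave removed subtracts seven from the number: 10 − 7 = 3.
So a diminished tenth is an octave plus a diminished third. The quality is unchanged.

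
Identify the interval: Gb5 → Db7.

perfect 12th

G to D spans five letter names (G-A-B-C-D), plus an octave: a twelfth.
Gb5 to Db7 is 19 semitones, matching the perfect twelfth exactly, so the quality is perfect.
(Equivalently, a compound perfect fifth: a perfect fifth plus an octave.)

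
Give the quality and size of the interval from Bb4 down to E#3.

Descending from Bb4 to E#3 is the same interval as ascending E#3 to Bb4.
E to B spans five letter names (E-F-G-A-B), plus an octave: a twelfth.
E#3 to Bb4 spans 17 semitones — two semitones narrower than the perfect twelfth (19) — giving a doubly diminished twelfth.
(Equivalently, a compound doubly diminished fifth: a doubly diminished fifth plus an octave.)

doubly diminished 12th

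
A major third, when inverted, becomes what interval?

Interval numbers invert to sum to nine: 3 + 6 = 9, so a third inverts to a sixth.
And major becomes minor under inversion, so we get a minor sixth.

minor 6th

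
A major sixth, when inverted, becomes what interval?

The rule of nine gives the new number: 9 − 6 = 3, so a sixth becomes a third.
The quality also flips — major becomes minor — giving a minor third.

m3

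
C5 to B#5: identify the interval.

C to B spans seven letter names (C-D-E-F-G-A-B), so the interval is some kind of seventh.
C5 to B#5 spans 12 semitones — one semitone wider than the major seventh (11) — giving an augmented seventh.

augmented 7th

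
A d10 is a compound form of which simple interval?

Subtracting seven from the interval number removes an octave: 10 − 7 = 3.
Quality carries through unchanged, so the simple form is a diminished third.

diminished 3rd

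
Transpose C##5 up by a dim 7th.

Seven letter names up from C: B.
A diminished seventh spans 9 semitones, so from C##5 the target pitch is B5.

B5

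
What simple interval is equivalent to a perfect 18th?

P4

Each octave removed subtracts seven from the number: 18 − 14 = 4.
So a perfect eighteenth is 2 octaves plus a perfect fourth. The quality is unchanged.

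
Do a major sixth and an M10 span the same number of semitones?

A major sixth spans 9 semitones; a major tenth spans 16 semitones. They differ by 7.

No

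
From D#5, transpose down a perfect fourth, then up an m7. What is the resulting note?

Down a perfect fourth from D#5: A#4 (5 semitones down).
Up a minor seventh from A#4: G#5 (10 semitones up).

G#5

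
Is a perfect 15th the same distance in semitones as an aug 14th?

A perfect fifteenth spans 24 semitones, and an augmented fourteenth also spans 24 semitones — they're enharmonic.

Yes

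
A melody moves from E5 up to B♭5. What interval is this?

E to B spans five letter names (E-F-G-A-B): a fifth.
The perfect fifth is 7 semitones; here we have 6, one semitone narrower: diminished.

diminished fifth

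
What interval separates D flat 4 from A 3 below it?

Descending from Db4 to A3 is the same interval as ascending A3 to Db4.
A to D spans four letter names (A-B-C-D): a fourth.
A3 to Db4 spans 4 semitones — one semitone narrower than the perfect fourth (5) — giving a diminished fourth.

diminished fourth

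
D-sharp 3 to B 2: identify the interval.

major third

Descending from D#3 to B2 is the same interval as ascending B2 to D#3.
B to D spans three letter names (B-C-D): a third.
B2 to D#3 is 4 semitones, matching the major third exactly, so the quality is major.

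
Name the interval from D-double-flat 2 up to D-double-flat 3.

perfect 8th

D to D is the same letter name, plus an octave: an octave.
Counting semitones, Dbb2→Dbb3 is 12, which is the perfect octave.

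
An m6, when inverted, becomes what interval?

Interval numbers invert to sum to nine: 6 + 3 = 9, so a sixth inverts to a third.
And minor becomes major under inversion, so we get a major third.

major 3rd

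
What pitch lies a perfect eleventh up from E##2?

A##3

Counting four letter names plus an octave up from E lands on A.
A perfect eleventh spans 17 semitones, so from E##2 the target pitch is A##3.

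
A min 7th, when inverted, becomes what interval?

Inverted interval numbers add to nine, so a seventh pairs with a second (7 + 2 = 9).
And minor becomes major under inversion, so we get a major second.

major 2nd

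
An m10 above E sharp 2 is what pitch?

G sharp 3

Counting three letter names plus an octave up from E lands on G.
A minor tenth is 15 semitones; 15 semitones up from E#2 gives G#3.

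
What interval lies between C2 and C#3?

augmented octave

C to C is the same letter name, plus an octave: an octave.
The perfect octave is 12 semitones; here we have 13, one semitone wider: augmented.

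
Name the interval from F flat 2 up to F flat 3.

F to F is the same letter name, plus an octave, so the interval is some kind of octave.
Counting semitones, Fb2→Fb3 is 12, which is the perfect octave.

perfect octave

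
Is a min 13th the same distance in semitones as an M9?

No

A minor thirteenth is 20 semitones but a major ninth is 14 semitones — different sizes.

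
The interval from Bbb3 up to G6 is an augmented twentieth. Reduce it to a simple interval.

augmented sixth

Take out 2 octaves (14 from the number): 20 − 14 = 6.
Quality carries through unchanged, so the simple form is an augmented sixth.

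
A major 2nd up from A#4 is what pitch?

B#4

The second takes the letter from A up to B.
A major second spans 2 semitones, so from A#4 the target pitch is B#4.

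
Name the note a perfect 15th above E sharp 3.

E sharp 5

For a fifteenth the letter name doesn't change: still E, two octaves up.
A perfect fifteenth spans 24 semitones, so from E#3 the target pitch is E#5.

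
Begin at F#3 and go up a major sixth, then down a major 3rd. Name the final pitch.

Up a major sixth from F#3: D#4 (9 semitones up).
A major third down from D#4 is B3.

B3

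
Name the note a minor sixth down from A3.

The sixth takes the letter from A down to C.
A minor sixth is 8 semitones; 8 semitones down from A3 gives C#3.

C#3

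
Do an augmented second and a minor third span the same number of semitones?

An augmented second = 3 semitones = a minor third; enharmonically equal.

Yes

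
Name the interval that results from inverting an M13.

minor third

First reduce the compound major thirteenth to its simple form, a major sixth.
The rule of nine gives the new number: 9 − 6 = 3, so a sixth becomes a third.
Quality inverts too: major becomes minor. That makes the inversion a minor third.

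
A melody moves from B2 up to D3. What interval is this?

m3

B to D spans three letter names (B-C-D) — that makes it a third of some quality.
At 3 semitones, B2→D3 falls one short of a major third: minor.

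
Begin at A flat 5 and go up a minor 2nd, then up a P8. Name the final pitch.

B double-flat 6

Up a minor second from Ab5: Bbb5 (1 semitone up).
Up a perfect octave from Bbb5: Bbb6 (12 semitones up).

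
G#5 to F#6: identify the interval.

minor seventh

G to F spans seven letter names (G-A-B-C-D-E-F), so the interval is some kind of seventh.
At 10 semitones, G#5→F#6 falls one short of a major seventh: minor.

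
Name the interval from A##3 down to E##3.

perfect fourth

Descending from A##3 to E##3 is the same interval as ascending E##3 to A##3.
E to A spans four letter names (E-F-G-A): a fourth.
The perfect fourth spans 5 semitones, and E##3 to A##3 is exactly 5 semitones — so this is a perfect fourth.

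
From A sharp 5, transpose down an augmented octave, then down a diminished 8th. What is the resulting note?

Down an augmented octave from A#5: A4 (13 semitones down).
A4 down a diminished octave → A#3 (11 semitones).

A sharp 3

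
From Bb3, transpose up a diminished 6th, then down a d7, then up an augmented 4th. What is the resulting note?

Bb3 up a diminished sixth → Gbb4 (7 semitones).
Down a diminished seventh from Gbb4: Ab3 (9 semitones down).
Ab3 up an augmented fourth → D4 (6 semitones).

D4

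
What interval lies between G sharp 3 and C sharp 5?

perfect 11th

G to C spans four letter names (G-A-B-C), plus an octave — that makes it an eleventh of some quality.
G#3 to C#5 is 17 semitones, matching the perfect eleventh exactly, so the quality is perfect.
(Equivalently, a compound perfect fourth: a perfect fourth plus an octave.)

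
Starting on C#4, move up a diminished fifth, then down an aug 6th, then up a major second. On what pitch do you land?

Up a diminished fifth from C#4: G4 (6 semitones up).
An augmented sixth down from G4 is Bbb3.
Bbb3 up a major second → Cb4 (2 semitones).

Cb4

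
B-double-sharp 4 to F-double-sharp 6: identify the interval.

B to F spans five letter names (B-C-D-E-F), plus an octave, so the interval is some kind of twelfth.
B##4 to F##6 spans 18 semitones — one semitone narrower than the perfect twelfth (19) — giving a diminished twelfth.
(Equivalently, a compound diminished fifth: a diminished fifth plus an octave.)

diminished twelfth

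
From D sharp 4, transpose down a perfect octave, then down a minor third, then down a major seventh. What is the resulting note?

C sharp 2

Down a perfect octave from D#4: D#3 (12 semitones down).
Down a minor third from D#3: B#2 (3 semitones down).
B#2 down a major seventh → C#2 (11 semitones).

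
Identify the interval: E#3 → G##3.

M3

E to G spans three letter names (E-F-G) — that makes it a third of some quality.
Counting semitones, E#3→G##3 is 4, which is the major third.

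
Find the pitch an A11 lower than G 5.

Counting four letter names plus an octave down from G lands on D.
An augmented eleventh is 18 semitones; 18 semitones down from G5 gives Db4.

D flat 4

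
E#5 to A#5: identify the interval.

P4

E to A spans four letter names (E-F-G-A), so the interval is some kind of fourth.
The perfect fourth spans 5 semitones, and E#5 to A#5 is exactly 5 semitones — so this is a perfect fourth.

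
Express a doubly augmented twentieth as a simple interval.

doubly augmented sixth

Subtracting seven from the interval number removes an octave: 20 − 14 = 6.
That makes a doubly augmented twentieth a compound doubly augmented sixth — 2 octaves plus a doubly augmented sixth.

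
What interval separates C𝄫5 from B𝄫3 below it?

Descending from Cbb5 to Bbb3 is the same interval as ascending Bbb3 to Cbb5.
B to C spans two letter names (B-C), plus an octave, so the interval is some kind of ninth.
At 13 semitones, Bbb3→Cbb5 falls one short of a major ninth: minor.
(Equivalently, a compound minor second: a minor second plus an octave.)

minor ninth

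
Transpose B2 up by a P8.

For an octave the letter name doesn't change: still B, an octave up.
Moving 12 semitones up from B2 (the size of a perfect octave) reaches B3.

B3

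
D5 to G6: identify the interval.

D to G spans four letter names (D-E-F-G), plus an octave — that makes it an eleventh of some quality.
D5 to G6 is 17 semitones, matching the perfect eleventh exactly, so the quality is perfect.
(Equivalently, a compound perfect fourth: a perfect fourth plus an octave.)

perfect eleventh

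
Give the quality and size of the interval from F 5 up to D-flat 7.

F to D spans six letter names (F-G-A-B-C-D), plus an octave, so the interval is some kind of thirteenth.
At 20 semitones, F5→Db7 falls one short of a major thirteenth: minor.
(Equivalently, a compound minor sixth: a minor sixth plus an octave.)

minor thirteenth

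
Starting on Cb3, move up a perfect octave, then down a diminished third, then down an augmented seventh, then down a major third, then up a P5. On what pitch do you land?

Dbb3

A perfect octave up from Cb3 is Cb4.
A diminished third down from Cb4 is A3.
Down an augmented seventh from A3: Bbb2 (12 semitones down).
Down a major third from Bbb2: Gbb2 (4 semitones down).
Gbb2 up a perfect fifth → Dbb3 (7 semitones).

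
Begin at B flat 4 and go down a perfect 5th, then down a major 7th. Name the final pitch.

F flat 3

Bb4 down a perfect fifth → Eb4 (7 semitones).
Eb4 down a major seventh → Fb3 (11 semitones).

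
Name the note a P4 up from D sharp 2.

The fourth takes the letter from D up to G.
Moving 5 semitones up from D#2 (the size of a perfect fourth) reaches G#2.

G sharp 2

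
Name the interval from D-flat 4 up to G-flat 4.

P4

D to G spans four letter names (D-E-F-G) — that makes it a fourth of some quality.
The perfect fourth spans 5 semitones, and Db4 to Gb4 is exactly 5 semitones — so this is a perfect fourth.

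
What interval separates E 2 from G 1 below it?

Descending from E2 to G1 is the same interval as ascending G1 to E2.
G to E spans six letter names (G-A-B-C-D-E) — that makes it a sixth of some quality.
The major sixth spans 9 semitones, and G1 to E2 is exactly 9 semitones — so this is a major sixth.

major sixth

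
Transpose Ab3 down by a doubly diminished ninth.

Two letters down from A (plus an octave) reaches G.
A doubly diminished ninth spans 11 semitones, so from Ab3 the target pitch is G##2.

G##2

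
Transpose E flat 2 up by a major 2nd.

F 2

Two letter names up from E: F.
A major second spans 2 semitones, so from Eb2 the target pitch is F2.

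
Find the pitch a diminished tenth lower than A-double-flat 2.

Counting three letter names plus an octave down from A lands on F.
A diminished tenth is 14 semitones; 14 semitones down from Abb2 gives F1.

F 1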